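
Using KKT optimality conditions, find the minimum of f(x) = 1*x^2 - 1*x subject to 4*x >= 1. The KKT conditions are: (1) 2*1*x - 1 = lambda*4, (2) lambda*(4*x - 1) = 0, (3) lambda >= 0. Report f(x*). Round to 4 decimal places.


Step 1: Try lambda = 0 (constraint inactive).
Stationarity: 2*1*x - 1 = 0
x* = 1/(2*1) = 0.5
Check constraint: 4*0.5 = 2.0 >= 1 -- satisfied.
Step 2: Compute optimal value.
f(x*) = 1*0.5^2 - 1*0.5 = -0.25


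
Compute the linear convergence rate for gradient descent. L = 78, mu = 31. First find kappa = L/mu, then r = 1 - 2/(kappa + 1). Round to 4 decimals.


Step 1: Compute the condition number.
kappa = L/mu = 78/31 = 2.5161
Step 2: Compute the convergence rate.
r = 1 - 2/(kappa + 1) = 1 - 2*mu/(L + mu) = (L - mu)/(L + mu) = 47/109 = 0.4312


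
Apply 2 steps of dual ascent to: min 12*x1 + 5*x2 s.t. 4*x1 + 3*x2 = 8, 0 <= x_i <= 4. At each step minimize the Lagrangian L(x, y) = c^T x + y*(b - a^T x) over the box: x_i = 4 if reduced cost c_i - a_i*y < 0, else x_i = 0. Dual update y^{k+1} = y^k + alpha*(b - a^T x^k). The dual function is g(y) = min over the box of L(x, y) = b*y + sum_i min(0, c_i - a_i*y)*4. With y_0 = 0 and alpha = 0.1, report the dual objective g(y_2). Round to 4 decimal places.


Dual ascent for LP: min 12*x1 + 5*x2, 4*x1 + 3*x2 = 8, 0 <= x_i <= 4
Step 1: y^k = 0.0, reduced costs: (12.0, 5.0)
  x^k = (0.0, 0.0), subgradient = b - a^T x = 8.0
  y^{k+1} = 0.0 + 0.1*8.0 = 0.8
Step 2: y^k = 0.8, reduced costs: (8.8, 2.6)
  x^k = (0.0, 0.0), subgradient = b - a^T x = 8.0
  y^{k+1} = 0.8 + 0.1*8.0 = 1.6
Dual objective at y_2 = 1.6: reduced costs (5.6, 0.2), box minimizer x = (0.0, 0.0)
g(y_2) = b*y + (c1 - a1*y)*x1 + (c2 - a2*y)*x2 = 8*1.6 + 5.6*0.0 + 0.2*0.0 = 12.8 + 0.0 + 0.0 = 12.8


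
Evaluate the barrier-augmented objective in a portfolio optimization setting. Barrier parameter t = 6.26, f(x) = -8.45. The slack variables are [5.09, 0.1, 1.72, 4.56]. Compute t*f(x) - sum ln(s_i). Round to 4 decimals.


Step 1: Compute log-barrier.
ln values: [1.6273, -2.3026, 0.5423, 1.5173]
phi = -(1.6273 - 2.3026 + 0.5423 + 1.5173) = -1.3843
Step 2: Compute augmented objective.
t*f(x) = 6.26*-8.45 = -52.897
Total = -52.897 - 1.3843 = -54.2813


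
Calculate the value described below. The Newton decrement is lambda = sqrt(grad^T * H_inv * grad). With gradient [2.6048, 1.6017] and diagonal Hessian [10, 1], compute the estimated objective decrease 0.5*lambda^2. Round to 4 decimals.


Step 1: H is diagonal, so H^(-1) * g = [0.2605, 1.6017].
Step 2: g^T H^(-1) g = sum_i g_i^2 / H_ii
  = (2.6048)^2/10 + (1.6017)^2/1
  = 0.6785 + 2.5654 = 3.2439
Step 3: Objective decrease = 0.5 * g^T H^(-1) g = 1.622


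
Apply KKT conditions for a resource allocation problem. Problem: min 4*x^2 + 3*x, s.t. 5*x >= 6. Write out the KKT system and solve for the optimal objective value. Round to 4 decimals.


Step 1: Try lambda = 0 (constraint inactive).
x_unc = -3/(2*4) = -0.375
Check: 5*-0.375 = -1.875 < 6 -- violated!
Step 2: Constraint must be active: 5*x = 6
x* = 6/5 = 1.2
lambda = (2*4*1.2 + 3)/5 = 2.52
Step 3: Compute optimal value.
f(x*) = 4*1.2^2 + 3*1.2 = 9.36


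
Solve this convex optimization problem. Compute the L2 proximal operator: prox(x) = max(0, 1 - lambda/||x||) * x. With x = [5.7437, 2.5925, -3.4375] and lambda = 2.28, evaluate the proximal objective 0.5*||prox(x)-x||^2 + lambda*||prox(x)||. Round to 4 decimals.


Step 1: Compute ||x||.
||x|| = 7.1783
Step 2: Compute scaling factor.
scale = max(0, 1 - 2.28/7.1783) = 0.6824
Step 3: prox(x) = [3.9194, 1.7691, -2.3457]
||prox(x)|| = 4.8983
Step 4: Proximal objective.
0.5*||prox-x||^2 = 2.5992
lambda*||prox|| = 11.1681
Total = 13.7673


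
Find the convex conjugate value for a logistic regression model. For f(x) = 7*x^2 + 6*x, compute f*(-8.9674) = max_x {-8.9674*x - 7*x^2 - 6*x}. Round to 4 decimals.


f*(y) = sup_x {y*x - a*x^2 - b*x} = sup_x {(y-b)*x - a*x^2}
FOC: (y - b) - 2a*x = 0 => x* = (y - b)/(2a)
x* = (-8.9674 - 6)/(2*7) = -1.0691
f*(-8.9674) = (y-b)^2/(4a) = (-8.9674 - 6)^2/(4*7)
= 224.0231/28 = 8.0008


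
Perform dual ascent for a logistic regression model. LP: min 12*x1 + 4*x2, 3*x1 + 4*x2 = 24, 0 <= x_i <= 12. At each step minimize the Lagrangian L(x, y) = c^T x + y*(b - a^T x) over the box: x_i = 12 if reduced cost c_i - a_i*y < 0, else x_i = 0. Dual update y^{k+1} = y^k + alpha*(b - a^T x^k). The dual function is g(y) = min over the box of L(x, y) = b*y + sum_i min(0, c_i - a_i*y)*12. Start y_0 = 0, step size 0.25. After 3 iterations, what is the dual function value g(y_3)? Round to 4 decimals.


Dual ascent for LP: min 12*x1 + 4*x2, 3*x1 + 4*x2 = 24, 0 <= x_i <= 12
Step 1: y^k = 0.0, reduced costs: (12.0, 4.0)
  x^k = (0.0, 0.0), subgradient = b - a^T x = 24.0
  y^{k+1} = 0.0 + 0.25*24.0 = 6.0
Step 2: y^k = 6.0, reduced costs: (-6.0, -20.0)
  x^k = (12.0, 12.0), subgradient = b - a^T x = -60.0
  y^{k+1} = 6.0 + 0.25*-60.0 = -9.0
Step 3: y^k = -9.0, reduced costs: (39.0, 40.0)
  x^k = (0.0, 0.0), subgradient = b - a^T x = 24.0
  y^{k+1} = -9.0 + 0.25*24.0 = -3.0
Dual objective at y_3 = -3.0: reduced costs (21.0, 16.0), box minimizer x = (0.0, 0.0)
g(y_3) = b*y + (c1 - a1*y)*x1 + (c2 - a2*y)*x2 = 24*(-3.0) + 21.0*0.0 + 16.0*0.0 = -72.0 + 0.0 + 0.0 = -72.0


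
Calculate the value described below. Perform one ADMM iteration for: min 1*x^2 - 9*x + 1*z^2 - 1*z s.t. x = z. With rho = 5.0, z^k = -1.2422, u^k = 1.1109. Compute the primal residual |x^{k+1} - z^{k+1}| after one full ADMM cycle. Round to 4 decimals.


ADMM iteration with rho = 5.0, z^k = -1.2422, u^k = 1.1109
Step 1: x-update.
Minimize 1*x^2 - 9*x + (5.0/2)*(x + 1.2422 + 1.1109)^2
FOC: (2*1 + 5.0)*x = 9 + 5.0*(-1.2422 - 1.1109)
x^{k+1} = -0.3951
Step 2: z-update.
Minimize 1*z^2 - 1*z + (5.0/2)*(-0.3951 - z + 1.1109)^2
FOC: (2*1 + 5.0)*z = 1 + 5.0*(-0.3951 + 1.1109)
z^{k+1} = 0.6542
Step 3: u-update.
u^{k+1} = 1.1109 - 0.3951 - 0.6542 = 0.0617
Step 4: Primal residual = |-0.3951 - 0.6542| = 1.0492


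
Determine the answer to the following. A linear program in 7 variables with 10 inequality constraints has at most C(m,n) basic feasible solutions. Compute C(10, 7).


Each vertex corresponds to some choice of n active constraints out of m, so the number of vertices is at most C(m, n) = m! / (n!(m-n)!).
m = 10, n = 7
Numerator: 10 * 9 * 8 * 7 * 6 * 5 * 4
Denominator: 7! = 5040
C(10, 7) = 120


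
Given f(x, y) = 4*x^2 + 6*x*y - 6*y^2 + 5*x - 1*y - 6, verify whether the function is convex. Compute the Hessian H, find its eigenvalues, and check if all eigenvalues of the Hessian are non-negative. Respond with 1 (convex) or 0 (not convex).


The Hessian of f(x,y) = 4*x^2 + 6*x*y - 6*y^2 + 5*x - 1*y - 6 is:
H = [[8, 6], [6, -12]]
Trace = 8 - 12 = -4
Determinant = 8*-12 - (6)^2 = -132
Discriminant = (-4)^2 - 4*-132 = 544.0
Eigenvalues: lambda_1 = -13.6619, lambda_2 = 9.6619
The function is not convex.

0


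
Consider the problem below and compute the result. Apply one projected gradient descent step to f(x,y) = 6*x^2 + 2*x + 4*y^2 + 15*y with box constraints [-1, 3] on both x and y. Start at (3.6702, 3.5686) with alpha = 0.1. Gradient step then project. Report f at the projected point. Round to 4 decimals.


Step 1: Compute gradient at (3.6702, 3.5686).
grad_x = 2*6*3.6702 + 2 = 46.0424
grad_y = 2*4*3.5686 + 15 = 43.5488
Step 2: Gradient step.
x_raw = 3.6702 - 0.1*46.0424 = -0.934
y_raw = 3.5686 - 0.1*43.5488 = -0.7863
Step 3: Project onto [-1, 3].
x_proj = clip(-0.934) = -0.934
y_proj = clip(-0.7863) = -0.7863
Step 4: Evaluate f.
f(-0.934, -0.7863) = -5.9548


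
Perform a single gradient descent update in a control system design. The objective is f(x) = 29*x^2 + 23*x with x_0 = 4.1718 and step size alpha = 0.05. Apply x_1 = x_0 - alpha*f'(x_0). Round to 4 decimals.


We compute the gradient at x_0 and apply the update.
f'(x) = 58*x + 23
f'(4.1718) = 58*4.1718 + 23 = 264.9644
x_1 = 4.1718 - 0.05*264.9644 = -9.0764


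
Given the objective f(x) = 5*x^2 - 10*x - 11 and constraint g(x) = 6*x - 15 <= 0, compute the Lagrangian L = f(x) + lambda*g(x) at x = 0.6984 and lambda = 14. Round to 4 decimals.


Step 1: Evaluate f(x).
f(0.6984) = 5*0.6984^2 - 10*0.6984 - 11 = -15.5452
Step 2: Evaluate g(x).
g(0.6984) = 6*0.6984 - 15 = -10.8096
Step 3: Compute Lagrangian.
L = -15.5452 + 14*-10.8096 = -166.8796


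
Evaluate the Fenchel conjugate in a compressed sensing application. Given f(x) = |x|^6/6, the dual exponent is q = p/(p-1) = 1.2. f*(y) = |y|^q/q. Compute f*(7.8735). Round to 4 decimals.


The conjugate exponent q satisfies 1/p + 1/q = 1.
p = 6, so q = 6/(6 - 1) = 1.2
|y|^q = 7.8735^1.2 = 11.896
f*(7.8735) = 11.896 / 1.2 = 9.9133


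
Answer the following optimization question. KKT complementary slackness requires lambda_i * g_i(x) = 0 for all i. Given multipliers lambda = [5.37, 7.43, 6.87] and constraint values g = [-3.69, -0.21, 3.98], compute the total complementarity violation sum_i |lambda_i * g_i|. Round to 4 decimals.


KKT complementary slackness check:
lambda_1 * g_1 = 5.37 * -3.69 = -19.8153
lambda_2 * g_2 = 7.43 * -0.21 = -1.5603
lambda_3 * g_3 = 6.87 * 3.98 = 27.3426
Total violation = 19.8153 + 1.5603 + 27.3426 = 48.7182


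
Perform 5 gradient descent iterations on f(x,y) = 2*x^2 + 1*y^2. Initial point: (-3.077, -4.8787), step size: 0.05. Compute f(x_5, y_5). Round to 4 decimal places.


Gradient descent on f(x,y) = 2*x^2 + 1*y^2.
Starting point: (-3.077, -4.8787), alpha = 0.05
Step 1: grad_x = 2*2*-3.077 = -12.308, grad_y = 2*1*-4.8787 = -9.7574
  x_1 = -3.077 - 0.05*-12.308 = -2.4616
  y_1 = -4.8787 - 0.05*-9.7574 = -4.3908
Step 2: grad_x = 2*2*-2.4616 = -9.8464, grad_y = 2*1*-4.3908 = -8.7817
  x_2 = -2.4616 - 0.05*-9.8464 = -1.9693
  y_2 = -4.3908 - 0.05*-8.7817 = -3.9517
Step 3: grad_x = 2*2*-1.9693 = -7.8771, grad_y = 2*1*-3.9517 = -7.9035
  x_3 = -1.9693 - 0.05*-7.8771 = -1.5754
  y_3 = -3.9517 - 0.05*-7.9035 = -3.5566
Step 4: grad_x = 2*2*-1.5754 = -6.3017, grad_y = 2*1*-3.5566 = -7.1131
  x_4 = -1.5754 - 0.05*-6.3017 = -1.2603
  y_4 = -3.5566 - 0.05*-7.1131 = -3.2009
Step 5: grad_x = 2*2*-1.2603 = -5.0414, grad_y = 2*1*-3.2009 = -6.4018
  x_5 = -1.2603 - 0.05*-5.0414 = -1.0083
  y_5 = -3.2009 - 0.05*-6.4018 = -2.8808
f(-1.0083, -2.8808) = 2*(-1.0083)^2 + 1*(-2.8808)^2 = 10.3324


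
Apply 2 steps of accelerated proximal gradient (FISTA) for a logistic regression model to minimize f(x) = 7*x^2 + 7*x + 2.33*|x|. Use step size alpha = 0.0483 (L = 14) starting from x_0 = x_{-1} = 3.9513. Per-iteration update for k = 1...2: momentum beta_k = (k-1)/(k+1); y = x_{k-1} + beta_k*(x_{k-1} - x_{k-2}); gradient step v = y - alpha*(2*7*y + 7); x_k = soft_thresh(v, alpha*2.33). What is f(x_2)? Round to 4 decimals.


FISTA on f(x) = 7*x^2 + 7*x + 2.33*|x|
L = 14, alpha = 0.0483
Iteration 1: beta = 0.0, y = 3.9513 + 0.0*(3.9513 - 3.9513) = 3.9513
  grad(y) = 62.3182, v = y - alpha*grad = 0.9413
  prox(v) = soft_thresh(0.9413, 0.1125) = 0.8288
Iteration 2: beta = 0.3333, y = 0.8288 + 0.3333*(0.8288 - 3.9513) = -0.212
  grad(y) = 4.0314, v = y - alpha*grad = -0.4068
  prox(v) = soft_thresh(-0.4068, 0.1125) = -0.2942
f(x_2) = 7*(-0.2942)^2 + 7*(-0.2942) + 2.33*|-0.2942| = -0.7681


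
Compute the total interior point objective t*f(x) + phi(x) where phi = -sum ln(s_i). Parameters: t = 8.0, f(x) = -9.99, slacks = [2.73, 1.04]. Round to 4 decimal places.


Step 1: Compute log-barrier.
ln values: [1.0043, 0.0392]
phi = -(1.0043 + 0.0392) = -1.0435
Step 2: Compute augmented objective.
t*f(x) = 8.0*-9.99 = -79.92
Total = -79.92 - 1.0435 = -80.9635


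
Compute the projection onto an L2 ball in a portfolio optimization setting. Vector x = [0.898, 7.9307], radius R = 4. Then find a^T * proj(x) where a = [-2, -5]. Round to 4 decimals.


Step 1: Compute ||x|| (intermediates to 6 decimals).
||x|| = sqrt(0.898^2 + 7.9307^2) = 7.981379
Step 2: Project.
Since ||x|| > R, scale = R/||x|| = 4/7.981379 = 0.501167, proj(x) = scale * x
proj(x) = [0.450048, 3.974605]
Step 3: Dot product.
a^T * proj(x) = -2*0.450048 - 5*3.974605 = -20.7731


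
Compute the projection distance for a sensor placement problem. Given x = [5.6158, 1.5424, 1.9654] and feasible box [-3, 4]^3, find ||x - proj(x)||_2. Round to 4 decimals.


Project each component onto [-3, 4].
clip(5.6158) = 4.0, clip(1.5424) = 1.5424, clip(1.9654) = 1.9654
Projection = [4.0, 1.5424, 1.9654]
Squared diffs: [2.6108, 0.0, 0.0]
Distance = sqrt(2.6108) = 1.6158


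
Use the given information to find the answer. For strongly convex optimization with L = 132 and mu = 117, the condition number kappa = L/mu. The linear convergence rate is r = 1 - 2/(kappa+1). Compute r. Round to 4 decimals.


Step 1: Compute the condition number.
kappa = L/mu = 132/117 = 1.1282
Step 2: Compute the convergence rate.
r = 1 - 2/(kappa + 1) = 1 - 2*mu/(L + mu) = (L - mu)/(L + mu) = 15/249 = 0.0602


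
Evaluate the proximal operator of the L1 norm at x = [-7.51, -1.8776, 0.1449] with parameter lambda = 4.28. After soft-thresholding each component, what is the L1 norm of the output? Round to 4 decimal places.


Soft-thresholding with lambda = 4.28:
prox(-7.51) = sign(-7.51)*max(|-7.51| - 4.28, 0) = -3.23
prox(-1.8776) = sign(-1.8776)*max(|-1.8776| - 4.28, 0) = 0.0
prox(0.1449) = sign(0.1449)*max(|0.1449| - 4.28, 0) = 0.0
prox(x) = [-3.23, 0.0, 0.0]
||prox(x)||_1 = 3.23 + 0.0 + 0.0 = 3.23


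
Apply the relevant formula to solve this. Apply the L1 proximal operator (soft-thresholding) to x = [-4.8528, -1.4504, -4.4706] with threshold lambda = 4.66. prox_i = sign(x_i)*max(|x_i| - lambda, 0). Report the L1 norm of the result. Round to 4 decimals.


Soft-thresholding with lambda = 4.66:
prox(-4.8528) = sign(-4.8528)*max(|-4.8528| - 4.66, 0) = -0.1928
prox(-1.4504) = sign(-1.4504)*max(|-1.4504| - 4.66, 0) = 0.0
prox(-4.4706) = sign(-4.4706)*max(|-4.4706| - 4.66, 0) = 0.0
prox(x) = [-0.1928, 0.0, 0.0]
||prox(x)||_1 = 0.1928 + 0.0 + 0.0 = 0.1928


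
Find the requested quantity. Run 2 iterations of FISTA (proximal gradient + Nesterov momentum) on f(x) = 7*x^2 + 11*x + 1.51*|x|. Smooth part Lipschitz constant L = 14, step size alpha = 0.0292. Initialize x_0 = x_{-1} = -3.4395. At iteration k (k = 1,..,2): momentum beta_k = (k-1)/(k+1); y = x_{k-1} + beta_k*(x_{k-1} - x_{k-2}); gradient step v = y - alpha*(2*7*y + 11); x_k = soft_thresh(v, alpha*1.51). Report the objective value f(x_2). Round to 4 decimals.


FISTA on f(x) = 7*x^2 + 11*x + 1.51*|x|
L = 14, alpha = 0.0292
Iteration 1: beta = 0.0, y = -3.4395 + 0.0*(-3.4395 + 3.4395) = -3.4395
  grad(y) = -37.153, v = y - alpha*grad = -2.3546
  prox(v) = soft_thresh(-2.3546, 0.0441) = -2.3105
Iteration 2: beta = 0.3333, y = -2.3105 + 0.3333*(-2.3105 + 3.4395) = -1.9342
  grad(y) = -16.0791, v = y - alpha*grad = -1.4647
  prox(v) = soft_thresh(-1.4647, 0.0441) = -1.4206
f(x_2) = 7*(-1.4206)^2 + 11*(-1.4206) + 1.51*|-1.4206| = 0.6454


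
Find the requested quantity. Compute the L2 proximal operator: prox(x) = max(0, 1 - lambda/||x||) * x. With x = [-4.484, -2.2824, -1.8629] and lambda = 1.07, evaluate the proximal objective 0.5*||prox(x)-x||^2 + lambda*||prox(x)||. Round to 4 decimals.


Step 1: Compute ||x||.
||x|| = 5.3653
Step 2: Compute scaling factor.
scale = max(0, 1 - 1.07/5.3653) = 0.8006
Step 3: prox(x) = [-3.5898, -1.8272, -1.4914]
||prox(x)|| = 4.2953
Step 4: Proximal objective.
0.5*||prox-x||^2 = 0.5725
lambda*||prox|| = 4.596
Total = 5.1684


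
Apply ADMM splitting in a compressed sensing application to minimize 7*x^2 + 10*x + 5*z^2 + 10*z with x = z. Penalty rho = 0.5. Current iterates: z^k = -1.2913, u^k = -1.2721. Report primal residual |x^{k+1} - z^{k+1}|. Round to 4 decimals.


ADMM iteration with rho = 0.5, z^k = -1.2913, u^k = -1.2721
Step 1: x-update.
Minimize 7*x^2 + 10*x + (0.5/2)*(x + 1.2913 - 1.2721)^2
FOC: (2*7 + 0.5)*x = -10 + 0.5*(-1.2913 + 1.2721)
x^{k+1} = -0.6903
Step 2: z-update.
Minimize 5*z^2 + 10*z + (0.5/2)*(-0.6903 - z - 1.2721)^2
FOC: (2*5 + 0.5)*z = -10 + 0.5*(-0.6903 - 1.2721)
z^{k+1} = -1.0458
Step 3: u-update.
u^{k+1} = -1.2721 - 0.6903 + 1.0458 = -0.9166
Step 4: Primal residual = |-0.6903 + 1.0458| = 0.3555


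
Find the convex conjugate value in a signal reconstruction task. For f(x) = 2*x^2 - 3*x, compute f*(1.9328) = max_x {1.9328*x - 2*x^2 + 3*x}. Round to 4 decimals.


f*(y) = sup_x {y*x - a*x^2 - b*x} = sup_x {(y-b)*x - a*x^2}
FOC: (y - b) - 2a*x = 0 => x* = (y - b)/(2a)
x* = (1.9328 + 3)/(2*2) = 1.2332
f*(1.9328) = (y-b)^2/(4a) = (1.9328 + 3)^2/(4*2)
= 24.3325/8 = 3.0416


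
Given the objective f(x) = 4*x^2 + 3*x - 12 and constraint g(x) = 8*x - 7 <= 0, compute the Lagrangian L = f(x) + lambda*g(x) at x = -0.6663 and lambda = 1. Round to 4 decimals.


Step 1: Evaluate f(x).
f(-0.6663) = 4*(-0.6663)^2 + 3*(-0.6663) - 12 = -12.2231
Step 2: Evaluate g(x).
g(-0.6663) = 8*-0.6663 - 7 = -12.3304
Step 3: Compute Lagrangian.
L = -12.2231 + 1*-12.3304 = -24.5535


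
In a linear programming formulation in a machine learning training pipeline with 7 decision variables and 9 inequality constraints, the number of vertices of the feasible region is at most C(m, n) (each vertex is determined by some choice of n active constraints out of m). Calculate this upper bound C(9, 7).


Each vertex corresponds to some choice of n active constraints out of m, so the number of vertices is at most C(m, n) = m! / (n!(m-n)!).
m = 9, n = 7
Numerator: 9 * 8 * 7 * 6 * 5 * 4 * 3
Denominator: 7! = 5040
C(9, 7) = 36


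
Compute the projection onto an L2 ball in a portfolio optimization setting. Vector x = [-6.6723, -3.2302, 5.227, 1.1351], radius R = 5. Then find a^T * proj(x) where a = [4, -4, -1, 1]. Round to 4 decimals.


Step 1: Compute ||x|| (intermediates to 6 decimals).
||x|| = sqrt((-6.6723)^2 + (-3.2302)^2 + 5.227^2 + 1.1351^2) = 9.141322
Step 2: Project.
Since ||x|| > R, scale = R/||x|| = 5/9.141322 = 0.546967, proj(x) = scale * x
proj(x) = [-3.649528, -1.766813, 2.858997, 0.620862]
Step 3: Dot product.
a^T * proj(x) = 4*(-3.649528) - 4*(-1.766813) - 1*2.858997 + 1*0.620862 = -9.769


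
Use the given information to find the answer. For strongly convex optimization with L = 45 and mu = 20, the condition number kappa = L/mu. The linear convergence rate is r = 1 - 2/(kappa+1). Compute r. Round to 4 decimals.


Step 1: Compute the condition number.
kappa = L/mu = 45/20 = 2.25
Step 2: Compute the convergence rate.
r = 1 - 2/(kappa + 1) = 1 - 2*mu/(L + mu) = (L - mu)/(L + mu) = 25/65 = 0.3846


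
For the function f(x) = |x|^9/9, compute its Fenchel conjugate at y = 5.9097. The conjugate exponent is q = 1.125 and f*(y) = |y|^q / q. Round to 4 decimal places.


The conjugate exponent q satisfies 1/p + 1/q = 1.
p = 9, so q = 9/(9 - 1) = 1.125
|y|^q = 5.9097^1.125 = 7.3792
f*(5.9097) = 7.3792 / 1.125 = 6.5593


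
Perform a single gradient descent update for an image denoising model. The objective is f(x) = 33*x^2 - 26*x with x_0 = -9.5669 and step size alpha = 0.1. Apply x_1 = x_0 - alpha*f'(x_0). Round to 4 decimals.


We compute the gradient at x_0 and apply the update.
f'(x) = 66*x - 26
f'(-9.5669) = 66*-9.5669 - 26 = -657.4154
x_1 = -9.5669 - 0.1*-657.4154 = 56.1746


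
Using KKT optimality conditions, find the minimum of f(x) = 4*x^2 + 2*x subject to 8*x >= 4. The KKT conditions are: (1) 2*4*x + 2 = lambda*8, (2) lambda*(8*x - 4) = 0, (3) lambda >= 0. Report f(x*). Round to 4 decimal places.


Step 1: Try lambda = 0 (constraint inactive).
x_unc = -2/(2*4) = -0.25
Check: 8*-0.25 = -2.0 < 4 -- violated!
Step 2: Constraint must be active: 8*x = 4
x* = 4/8 = 0.5
lambda = (2*4*0.5 + 2)/8 = 0.75
Step 3: Compute optimal value.
f(x*) = 4*0.5^2 + 2*0.5 = 2.0


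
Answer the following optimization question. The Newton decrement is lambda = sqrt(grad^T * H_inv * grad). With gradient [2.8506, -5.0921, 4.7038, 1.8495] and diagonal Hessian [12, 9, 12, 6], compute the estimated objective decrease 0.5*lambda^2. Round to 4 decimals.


Step 1: H is diagonal, so H^(-1) * g = [0.2376, -0.5658, 0.392, 0.3083].
Step 2: g^T H^(-1) g = sum_i g_i^2 / H_ii
  = (2.8506)^2/12 + (-5.0921)^2/9 + (4.7038)^2/12 + (1.8495)^2/6
  = 0.6772 + 2.8811 + 1.8438 + 0.5701 = 5.9721
Step 3: Objective decrease = 0.5 * g^T H^(-1) g = 2.9861


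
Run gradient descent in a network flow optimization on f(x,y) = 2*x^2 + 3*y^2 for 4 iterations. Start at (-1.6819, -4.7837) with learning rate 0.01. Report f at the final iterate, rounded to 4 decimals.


Gradient descent on f(x,y) = 2*x^2 + 3*y^2.
Starting point: (-1.6819, -4.7837), alpha = 0.01
Step 1: grad_x = 2*2*-1.6819 = -6.7276, grad_y = 2*3*-4.7837 = -28.7022
  x_1 = -1.6819 - 0.01*-6.7276 = -1.6146
  y_1 = -4.7837 - 0.01*-28.7022 = -4.4967
Step 2: grad_x = 2*2*-1.6146 = -6.4585, grad_y = 2*3*-4.4967 = -26.9801
  x_2 = -1.6146 - 0.01*-6.4585 = -1.55
  y_2 = -4.4967 - 0.01*-26.9801 = -4.2269
Step 3: grad_x = 2*2*-1.55 = -6.2002, grad_y = 2*3*-4.2269 = -25.3613
  x_3 = -1.55 - 0.01*-6.2002 = -1.488
  y_3 = -4.2269 - 0.01*-25.3613 = -3.9733
Step 4: grad_x = 2*2*-1.488 = -5.9521, grad_y = 2*3*-3.9733 = -23.8396
  x_4 = -1.488 - 0.01*-5.9521 = -1.4285
  y_4 = -3.9733 - 0.01*-23.8396 = -3.7349
f(-1.4285, -3.7349) = 2*(-1.4285)^2 + 3*(-3.7349)^2 = 45.9291


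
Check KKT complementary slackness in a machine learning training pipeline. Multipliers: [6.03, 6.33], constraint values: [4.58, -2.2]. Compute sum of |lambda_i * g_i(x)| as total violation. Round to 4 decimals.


KKT complementary slackness check:
lambda_1 * g_1 = 6.03 * 4.58 = 27.6174
lambda_2 * g_2 = 6.33 * -2.2 = -13.926
Total violation = 27.6174 + 13.926 = 41.5434


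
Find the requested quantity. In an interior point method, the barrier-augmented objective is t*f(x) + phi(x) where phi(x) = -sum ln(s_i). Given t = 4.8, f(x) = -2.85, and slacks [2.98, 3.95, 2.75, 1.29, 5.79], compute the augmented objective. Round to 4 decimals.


Step 1: Compute log-barrier.
ln values: [1.0919, 1.3737, 1.0116, 0.2546, 1.7561]
phi = -(1.0919 + 1.3737 + 1.0116 + 0.2546 + 1.7561) = -5.488
Step 2: Compute augmented objective.
t*f(x) = 4.8*-2.85 = -13.68
Total = -13.68 - 5.488 = -19.168


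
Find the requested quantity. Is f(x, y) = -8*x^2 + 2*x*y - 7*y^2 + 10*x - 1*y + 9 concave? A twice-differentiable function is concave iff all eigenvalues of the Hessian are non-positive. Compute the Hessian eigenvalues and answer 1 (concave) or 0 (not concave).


The Hessian of f(x,y) = -8*x^2 + 2*x*y - 7*y^2 + 10*x - 1*y + 9 is:
H = [[-16, 2], [2, -14]]
Trace = -16 - 14 = -30
Determinant = -16*-14 - (2)^2 = 220
Discriminant = (-30)^2 - 4*220 = 20.0
Eigenvalues: lambda_1 = -17.2361, lambda_2 = -12.7639
The function is concave.

1


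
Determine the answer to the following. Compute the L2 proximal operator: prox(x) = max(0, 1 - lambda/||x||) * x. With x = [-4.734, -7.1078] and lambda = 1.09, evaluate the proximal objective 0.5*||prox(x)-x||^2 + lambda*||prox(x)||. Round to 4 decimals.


Step 1: Compute ||x||.
||x|| = 8.54
Step 2: Compute scaling factor.
scale = max(0, 1 - 1.09/8.54) = 0.8724
Step 3: prox(x) = [-4.1298, -6.2006]
||prox(x)|| = 7.45
Step 4: Proximal objective.
0.5*||prox-x||^2 = 0.5941
lambda*||prox|| = 8.1205
Total = 8.7145


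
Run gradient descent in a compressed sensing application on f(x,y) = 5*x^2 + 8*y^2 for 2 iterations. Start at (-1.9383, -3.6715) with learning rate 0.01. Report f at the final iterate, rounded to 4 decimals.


Gradient descent on f(x,y) = 5*x^2 + 8*y^2.
Starting point: (-1.9383, -3.6715), alpha = 0.01
Step 1: grad_x = 2*5*-1.9383 = -19.383, grad_y = 2*8*-3.6715 = -58.744
  x_1 = -1.9383 - 0.01*-19.383 = -1.7445
  y_1 = -3.6715 - 0.01*-58.744 = -3.0841
Step 2: grad_x = 2*5*-1.7445 = -17.4447, grad_y = 2*8*-3.0841 = -49.345
  x_2 = -1.7445 - 0.01*-17.4447 = -1.57
  y_2 = -3.0841 - 0.01*-49.345 = -2.5906
f(-1.57, -2.5906) = 5*(-1.57)^2 + 8*(-2.5906)^2 = 66.015


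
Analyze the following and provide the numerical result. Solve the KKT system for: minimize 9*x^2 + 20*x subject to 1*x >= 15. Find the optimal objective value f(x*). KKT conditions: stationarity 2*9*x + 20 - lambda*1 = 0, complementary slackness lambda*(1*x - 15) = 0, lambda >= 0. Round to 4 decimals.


Step 1: Try lambda = 0 (constraint inactive).
x_unc = -20/(2*9) = -1.1111
Check: 1*-1.1111 = -1.1111 < 15 -- violated!
Step 2: Constraint must be active: 1*x = 15
x* = 15/1 = 15.0
lambda = (2*9*15.0 + 20)/1 = 290.0
Step 3: Compute optimal value.
f(x*) = 9*15.0^2 + 20*15.0 = 2325.0


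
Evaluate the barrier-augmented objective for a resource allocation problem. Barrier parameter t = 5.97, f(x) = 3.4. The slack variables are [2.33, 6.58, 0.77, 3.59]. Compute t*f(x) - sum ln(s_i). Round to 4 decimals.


Step 1: Compute log-barrier.
ln values: [0.8459, 1.884, -0.2614, 1.2782]
phi = -(0.8459 + 1.884 - 0.2614 + 1.2782) = -3.7467
Step 2: Compute augmented objective.
t*f(x) = 5.97*3.4 = 20.298
Total = 20.298 - 3.7467 = 16.5513


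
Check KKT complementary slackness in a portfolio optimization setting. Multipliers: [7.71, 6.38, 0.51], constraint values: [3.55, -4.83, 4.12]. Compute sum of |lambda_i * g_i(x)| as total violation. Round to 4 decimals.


KKT complementary slackness check:
lambda_1 * g_1 = 7.71 * 3.55 = 27.3705
lambda_2 * g_2 = 6.38 * -4.83 = -30.8154
lambda_3 * g_3 = 0.51 * 4.12 = 2.1012
Total violation = 27.3705 + 30.8154 + 2.1012 = 60.2871


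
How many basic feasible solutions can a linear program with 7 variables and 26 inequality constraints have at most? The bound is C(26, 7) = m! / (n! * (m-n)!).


Each vertex corresponds to some choice of n active constraints out of m, so the number of vertices is at most C(m, n) = m! / (n!(m-n)!).
m = 26, n = 7
Numerator: 26 * 25 * 24 * 23 * 22 * 21 * 20
Denominator: 7! = 5040
C(26, 7) = 657800


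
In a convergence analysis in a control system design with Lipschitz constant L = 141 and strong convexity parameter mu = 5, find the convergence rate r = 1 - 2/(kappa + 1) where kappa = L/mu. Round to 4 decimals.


Step 1: Compute the condition number.
kappa = L/mu = 141/5 = 28.2
Step 2: Compute the convergence rate.
r = 1 - 2/(kappa + 1) = 1 - 2*mu/(L + mu) = (L - mu)/(L + mu) = 136/146 = 0.9315


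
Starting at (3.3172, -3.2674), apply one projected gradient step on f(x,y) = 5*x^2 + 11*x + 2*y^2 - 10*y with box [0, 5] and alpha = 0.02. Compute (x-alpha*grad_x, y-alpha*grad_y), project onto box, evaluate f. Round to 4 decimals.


Step 1: Compute gradient at (3.3172, -3.2674).
grad_x = 2*5*3.3172 + 11 = 44.172
grad_y = 2*2*-3.2674 - 10 = -23.0696
Step 2: Gradient step.
x_raw = 3.3172 - 0.02*44.172 = 2.4338
y_raw = -3.2674 - 0.02*-23.0696 = -2.806
Step 3: Project onto [0, 5].
x_proj = clip(2.4338) = 2.4338
y_proj = clip(-2.806) = 0.0
Step 4: Evaluate f.
f(2.4338, 0.0) = 56.3873


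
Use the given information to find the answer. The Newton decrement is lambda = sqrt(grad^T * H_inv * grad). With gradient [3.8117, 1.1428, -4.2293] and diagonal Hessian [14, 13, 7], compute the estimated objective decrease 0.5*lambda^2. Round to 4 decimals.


Step 1: H is diagonal, so H^(-1) * g = [0.2723, 0.0879, -0.6042].
Step 2: g^T H^(-1) g = sum_i g_i^2 / H_ii
  = (3.8117)^2/14 + (1.1428)^2/13 + (-4.2293)^2/7
  = 1.0378 + 0.1005 + 2.5553 = 3.6935
Step 3: Objective decrease = 0.5 * g^T H^(-1) g = 1.8468


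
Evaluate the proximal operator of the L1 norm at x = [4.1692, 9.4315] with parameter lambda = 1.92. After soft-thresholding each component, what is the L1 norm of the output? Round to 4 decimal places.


Soft-thresholding with lambda = 1.92:
prox(4.1692) = sign(4.1692)*max(|4.1692| - 1.92, 0) = 2.2492
prox(9.4315) = sign(9.4315)*max(|9.4315| - 1.92, 0) = 7.5115
prox(x) = [2.2492, 7.5115]
||prox(x)||_1 = 2.2492 + 7.5115 = 9.7607


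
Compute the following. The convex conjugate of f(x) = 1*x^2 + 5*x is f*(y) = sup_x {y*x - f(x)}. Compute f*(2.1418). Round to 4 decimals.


f*(y) = sup_x {y*x - a*x^2 - b*x} = sup_x {(y-b)*x - a*x^2}
FOC: (y - b) - 2a*x = 0 => x* = (y - b)/(2a)
x* = (2.1418 - 5)/(2*1) = -1.4291
f*(2.1418) = (y-b)^2/(4a) = (2.1418 - 5)^2/(4*1)
= 8.1693/4 = 2.0423


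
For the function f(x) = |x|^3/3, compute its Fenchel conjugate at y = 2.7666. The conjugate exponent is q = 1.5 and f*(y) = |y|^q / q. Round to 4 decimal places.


The conjugate exponent q satisfies 1/p + 1/q = 1.
p = 3, so q = 3/(3 - 1) = 1.5
|y|^q = 2.7666^1.5 = 4.6017
f*(2.7666) = 4.6017 / 1.5 = 3.0678


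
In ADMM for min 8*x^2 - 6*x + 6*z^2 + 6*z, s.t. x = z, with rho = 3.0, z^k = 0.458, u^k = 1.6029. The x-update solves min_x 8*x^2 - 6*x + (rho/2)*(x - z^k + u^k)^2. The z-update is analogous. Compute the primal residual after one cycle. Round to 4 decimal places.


ADMM iteration with rho = 3.0, z^k = 0.458, u^k = 1.6029
Step 1: x-update.
Minimize 8*x^2 - 6*x + (3.0/2)*(x - 0.458 + 1.6029)^2
FOC: (2*8 + 3.0)*x = 6 + 3.0*(0.458 - 1.6029)
x^{k+1} = 0.135
Step 2: z-update.
Minimize 6*z^2 + 6*z + (3.0/2)*(0.135 - z + 1.6029)^2
FOC: (2*6 + 3.0)*z = -6 + 3.0*(0.135 + 1.6029)
z^{k+1} = -0.0524
Step 3: u-update.
u^{k+1} = 1.6029 + 0.135 + 0.0524 = 1.7903
Step 4: Primal residual = |0.135 + 0.0524| = 0.1874


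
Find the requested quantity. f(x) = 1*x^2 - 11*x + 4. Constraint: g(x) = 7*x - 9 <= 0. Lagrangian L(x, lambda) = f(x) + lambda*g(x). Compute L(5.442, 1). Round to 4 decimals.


Step 1: Evaluate f(x).
f(5.442) = 1*5.442^2 - 11*5.442 + 4 = -26.2466
Step 2: Evaluate g(x).
g(5.442) = 7*5.442 - 9 = 29.094
Step 3: Compute Lagrangian.
L = -26.2466 + 1*29.094 = 2.8474


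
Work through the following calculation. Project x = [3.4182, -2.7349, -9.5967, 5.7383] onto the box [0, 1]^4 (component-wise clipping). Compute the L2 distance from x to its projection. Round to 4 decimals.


Project each component onto [0, 1].
clip(3.4182) = 1.0, clip(-2.7349) = 0.0, clip(-9.5967) = 0.0, clip(5.7383) = 1.0
Projection = [1.0, 0.0, 0.0, 1.0]
Squared diffs: [5.8477, 7.4797, 92.0967, 22.4515]
Distance = sqrt(127.8756) = 11.3082


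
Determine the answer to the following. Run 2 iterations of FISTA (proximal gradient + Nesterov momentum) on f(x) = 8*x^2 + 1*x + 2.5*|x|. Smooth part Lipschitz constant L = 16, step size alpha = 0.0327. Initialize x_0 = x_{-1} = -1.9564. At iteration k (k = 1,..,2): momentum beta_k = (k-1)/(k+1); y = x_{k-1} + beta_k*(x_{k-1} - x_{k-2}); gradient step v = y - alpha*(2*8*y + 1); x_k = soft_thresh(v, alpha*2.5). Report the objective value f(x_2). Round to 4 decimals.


FISTA on f(x) = 8*x^2 + 1*x + 2.5*|x|
L = 16, alpha = 0.0327
Iteration 1: beta = 0.0, y = -1.9564 + 0.0*(-1.9564 + 1.9564) = -1.9564
  grad(y) = -30.3024, v = y - alpha*grad = -0.9655
  prox(v) = soft_thresh(-0.9655, 0.0818) = -0.8838
Iteration 2: beta = 0.3333, y = -0.8838 + 0.3333*(-0.8838 + 1.9564) = -0.5262
  grad(y) = -7.4194, v = y - alpha*grad = -0.2836
  prox(v) = soft_thresh(-0.2836, 0.0818) = -0.2018
f(x_2) = 8*(-0.2018)^2 + 1*(-0.2018) + 2.5*|-0.2018| = 0.6287


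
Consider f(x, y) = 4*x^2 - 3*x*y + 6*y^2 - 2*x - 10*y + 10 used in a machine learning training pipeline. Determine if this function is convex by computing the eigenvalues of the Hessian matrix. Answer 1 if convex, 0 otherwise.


The Hessian of f(x,y) = 4*x^2 - 3*x*y + 6*y^2 - 2*x - 10*y + 10 is:
H = [[8, -3], [-3, 12]]
Trace = 8 + 12 = 20
Determinant = 8*12 - (-3)^2 = 87
Discriminant = (20)^2 - 4*87 = 52.0
Eigenvalues: lambda_1 = 6.3944, lambda_2 = 13.6056
The function is convex.

1


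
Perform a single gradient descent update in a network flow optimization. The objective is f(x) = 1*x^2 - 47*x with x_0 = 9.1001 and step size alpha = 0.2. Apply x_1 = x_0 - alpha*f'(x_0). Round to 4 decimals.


We compute the gradient at x_0 and apply the update.
f'(x) = 2*x - 47
f'(9.1001) = 2*9.1001 - 47 = -28.7998
x_1 = 9.1001 - 0.2*-28.7998 = 14.8601


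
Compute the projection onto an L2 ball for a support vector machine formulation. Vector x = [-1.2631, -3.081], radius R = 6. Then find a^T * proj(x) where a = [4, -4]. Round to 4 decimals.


Step 1: Compute ||x|| (intermediates to 6 decimals).
||x|| = sqrt((-1.2631)^2 + (-3.081)^2) = 3.329862
Step 2: Project.
Since ||x|| <= R, proj = x (no scaling needed).
proj(x) = [-1.2631, -3.081]
Step 3: Dot product.
a^T * proj(x) = 4*(-1.2631) - 4*(-3.081) = 7.2716


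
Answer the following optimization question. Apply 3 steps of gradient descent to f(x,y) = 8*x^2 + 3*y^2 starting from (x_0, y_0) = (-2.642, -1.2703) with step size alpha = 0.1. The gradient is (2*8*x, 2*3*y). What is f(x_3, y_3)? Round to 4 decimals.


Gradient descent on f(x,y) = 8*x^2 + 3*y^2.
Starting point: (-2.642, -1.2703), alpha = 0.1
Step 1: grad_x = 2*8*-2.642 = -42.272, grad_y = 2*3*-1.2703 = -7.6218
  x_1 = -2.642 - 0.1*-42.272 = 1.5852
  y_1 = -1.2703 - 0.1*-7.6218 = -0.5081
Step 2: grad_x = 2*8*1.5852 = 25.3632, grad_y = 2*3*-0.5081 = -3.0487
  x_2 = 1.5852 - 0.1*25.3632 = -0.9511
  y_2 = -0.5081 - 0.1*-3.0487 = -0.2032
Step 3: grad_x = 2*8*-0.9511 = -15.2179, grad_y = 2*3*-0.2032 = -1.2195
  x_3 = -0.9511 - 0.1*-15.2179 = 0.5707
  y_3 = -0.2032 - 0.1*-1.2195 = -0.0813
f(0.5707, -0.0813) = 8*0.5707^2 + 3*(-0.0813)^2 = 2.6252


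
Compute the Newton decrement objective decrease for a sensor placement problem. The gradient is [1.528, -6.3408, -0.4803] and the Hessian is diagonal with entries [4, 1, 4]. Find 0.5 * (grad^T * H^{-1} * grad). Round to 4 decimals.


Step 1: H is diagonal, so H^(-1) * g = [0.382, -6.3408, -0.1201].
Step 2: g^T H^(-1) g = sum_i g_i^2 / H_ii
  = (1.528)^2/4 + (-6.3408)^2/1 + (-0.4803)^2/4
  = 0.5837 + 40.2057 + 0.0577 = 40.8471
Step 3: Objective decrease = 0.5 * g^T H^(-1) g = 20.4236


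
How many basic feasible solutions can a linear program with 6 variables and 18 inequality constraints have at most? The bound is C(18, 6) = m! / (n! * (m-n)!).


Each vertex corresponds to some choice of n active constraints out of m, so the number of vertices is at most C(m, n) = m! / (n!(m-n)!).
m = 18, n = 6
Numerator: 18 * 17 * 16 * 15 * 14 * 13
Denominator: 6! = 720
C(18, 6) = 18564


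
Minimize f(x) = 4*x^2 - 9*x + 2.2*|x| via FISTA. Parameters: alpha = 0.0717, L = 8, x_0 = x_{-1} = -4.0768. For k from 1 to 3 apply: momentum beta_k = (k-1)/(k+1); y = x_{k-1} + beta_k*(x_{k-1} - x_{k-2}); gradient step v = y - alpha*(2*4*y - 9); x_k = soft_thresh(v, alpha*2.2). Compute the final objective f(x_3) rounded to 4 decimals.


FISTA on f(x) = 4*x^2 - 9*x + 2.2*|x|
L = 8, alpha = 0.0717
Iteration 1: beta = 0.0, y = -4.0768 + 0.0*(-4.0768 + 4.0768) = -4.0768
  grad(y) = -41.6144, v = y - alpha*grad = -1.093
  prox(v) = soft_thresh(-1.093, 0.1577) = -0.9353
Iteration 2: beta = 0.3333, y = -0.9353 + 0.3333*(-0.9353 + 4.0768) = 0.1119
  grad(y) = -8.1051, v = y - alpha*grad = 0.693
  prox(v) = soft_thresh(0.693, 0.1577) = 0.5353
Iteration 3: beta = 0.5, y = 0.5353 + 0.5*(0.5353 + 0.9353) = 1.2705
  grad(y) = 1.1643, v = y - alpha*grad = 1.1871
  prox(v) = soft_thresh(1.1871, 0.1577) = 1.0293
f(x_3) = 4*1.0293^2 - 9*1.0293 + 2.2*|1.0293| = -2.7614


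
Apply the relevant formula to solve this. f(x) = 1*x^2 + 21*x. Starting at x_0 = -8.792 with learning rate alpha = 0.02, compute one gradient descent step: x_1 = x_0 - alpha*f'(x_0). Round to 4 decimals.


We compute the gradient at x_0 and apply the update.
f'(x) = 2*x + 21
f'(-8.792) = 2*-8.792 + 21 = 3.416
x_1 = -8.792 - 0.02*3.416 = -8.8603


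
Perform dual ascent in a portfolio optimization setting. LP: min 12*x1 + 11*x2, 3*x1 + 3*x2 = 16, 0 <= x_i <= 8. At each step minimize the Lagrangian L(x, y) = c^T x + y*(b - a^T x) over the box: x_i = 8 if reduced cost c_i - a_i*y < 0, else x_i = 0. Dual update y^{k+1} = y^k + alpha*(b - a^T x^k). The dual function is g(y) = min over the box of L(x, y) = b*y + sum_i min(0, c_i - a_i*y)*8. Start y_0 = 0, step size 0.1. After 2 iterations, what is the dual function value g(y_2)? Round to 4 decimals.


Dual ascent for LP: min 12*x1 + 11*x2, 3*x1 + 3*x2 = 16, 0 <= x_i <= 8
Step 1: y^k = 0.0, reduced costs: (12.0, 11.0)
  x^k = (0.0, 0.0), subgradient = b - a^T x = 16.0
  y^{k+1} = 0.0 + 0.1*16.0 = 1.6
Step 2: y^k = 1.6, reduced costs: (7.2, 6.2)
  x^k = (0.0, 0.0), subgradient = b - a^T x = 16.0
  y^{k+1} = 1.6 + 0.1*16.0 = 3.2
Dual objective at y_2 = 3.2: reduced costs (2.4, 1.4), box minimizer x = (0.0, 0.0)
g(y_2) = b*y + (c1 - a1*y)*x1 + (c2 - a2*y)*x2 = 16*3.2 + 2.4*0.0 + 1.4*0.0 = 51.2 + 0.0 + 0.0 = 51.2


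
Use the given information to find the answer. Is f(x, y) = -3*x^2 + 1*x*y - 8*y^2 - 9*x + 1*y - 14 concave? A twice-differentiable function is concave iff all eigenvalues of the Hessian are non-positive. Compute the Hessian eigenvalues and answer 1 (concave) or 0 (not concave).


The Hessian of f(x,y) = -3*x^2 + 1*x*y - 8*y^2 - 9*x + 1*y - 14 is:
H = [[-6, 1], [1, -16]]
Trace = -6 - 16 = -22
Determinant = -6*-16 - (1)^2 = 95
Discriminant = (-22)^2 - 4*95 = 104.0
Eigenvalues: lambda_1 = -16.099, lambda_2 = -5.901
The function is concave.

1


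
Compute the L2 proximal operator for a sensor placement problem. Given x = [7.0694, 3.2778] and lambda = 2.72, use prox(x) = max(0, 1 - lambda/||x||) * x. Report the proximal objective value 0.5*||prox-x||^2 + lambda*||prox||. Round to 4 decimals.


Step 1: Compute ||x||.
||x|| = 7.7923
Step 2: Compute scaling factor.
scale = max(0, 1 - 2.72/7.7923) = 0.6509
Step 3: prox(x) = [4.6017, 2.1336]
||prox(x)|| = 5.0723
Step 4: Proximal objective.
0.5*||prox-x||^2 = 3.6992
lambda*||prox|| = 13.7967
Total = 17.4959


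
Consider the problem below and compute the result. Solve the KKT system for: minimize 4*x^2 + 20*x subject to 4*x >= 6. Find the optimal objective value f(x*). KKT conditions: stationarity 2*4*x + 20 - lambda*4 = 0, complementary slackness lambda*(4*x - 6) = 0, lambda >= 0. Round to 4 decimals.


Step 1: Try lambda = 0 (constraint inactive).
x_unc = -20/(2*4) = -2.5
Check: 4*-2.5 = -10.0 < 6 -- violated!
Step 2: Constraint must be active: 4*x = 6
x* = 6/4 = 1.5
lambda = (2*4*1.5 + 20)/4 = 8.0
Step 3: Compute optimal value.
f(x*) = 4*1.5^2 + 20*1.5 = 39.0


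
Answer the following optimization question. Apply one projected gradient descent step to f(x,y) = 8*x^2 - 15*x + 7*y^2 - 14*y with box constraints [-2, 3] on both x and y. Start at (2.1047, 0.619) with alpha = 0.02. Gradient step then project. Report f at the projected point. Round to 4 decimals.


Step 1: Compute gradient at (2.1047, 0.619).
grad_x = 2*8*2.1047 - 15 = 18.6752
grad_y = 2*7*0.619 - 14 = -5.334
Step 2: Gradient step.
x_raw = 2.1047 - 0.02*18.6752 = 1.7312
y_raw = 0.619 - 0.02*-5.334 = 0.7257
Step 3: Project onto [-2, 3].
x_proj = clip(1.7312) = 1.7312
y_proj = clip(0.7257) = 0.7257
Step 4: Evaluate f.
f(1.7312, 0.7257) = -8.4649


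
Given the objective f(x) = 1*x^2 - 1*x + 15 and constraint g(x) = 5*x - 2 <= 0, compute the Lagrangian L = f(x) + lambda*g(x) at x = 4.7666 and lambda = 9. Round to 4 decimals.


Step 1: Evaluate f(x).
f(4.7666) = 1*4.7666^2 - 1*4.7666 + 15 = 32.9539
Step 2: Evaluate g(x).
g(4.7666) = 5*4.7666 - 2 = 21.833
Step 3: Compute Lagrangian.
L = 32.9539 + 9*21.833 = 229.4509


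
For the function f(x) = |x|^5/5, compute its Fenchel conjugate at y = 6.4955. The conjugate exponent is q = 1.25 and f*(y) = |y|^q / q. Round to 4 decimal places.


The conjugate exponent q satisfies 1/p + 1/q = 1.
p = 5, so q = 5/(5 - 1) = 1.25
|y|^q = 6.4955^1.25 = 10.3697
f*(6.4955) = 10.3697 / 1.25 = 8.2958


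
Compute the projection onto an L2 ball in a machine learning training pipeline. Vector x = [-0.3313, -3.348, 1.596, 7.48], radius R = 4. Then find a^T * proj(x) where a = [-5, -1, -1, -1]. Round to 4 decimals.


Step 1: Compute ||x|| (intermediates to 6 decimals).
||x|| = sqrt((-0.3313)^2 + (-3.348)^2 + 1.596^2 + 7.48^2) = 8.355626
Step 2: Project.
Since ||x|| > R, scale = R/||x|| = 4/8.355626 = 0.478719, proj(x) = scale * x
proj(x) = [-0.1586, -1.602751, 0.764036, 3.580818]
Step 3: Dot product.
a^T * proj(x) = -5*(-0.1586) - 1*(-1.602751) - 1*0.764036 - 1*3.580818 = -1.9491


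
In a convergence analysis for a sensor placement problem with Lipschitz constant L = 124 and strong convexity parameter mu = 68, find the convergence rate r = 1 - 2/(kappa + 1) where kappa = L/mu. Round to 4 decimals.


Step 1: Compute the condition number.
kappa = L/mu = 124/68 = 1.8235
Step 2: Compute the convergence rate.
r = 1 - 2/(kappa + 1) = 1 - 2*mu/(L + mu) = (L - mu)/(L + mu) = 56/192 = 0.2917
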